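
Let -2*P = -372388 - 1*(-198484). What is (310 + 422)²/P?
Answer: 22326/3623 ≈ 6.1623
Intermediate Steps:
P = 86952 (P = -(-372388 - 1*(-198484))/2 = -(-372388 + 198484)/2 = -½*(-173904) = 86952)
(310 + 422)²/P = (310 + 422)²/86952 = 732²*(1/86952) = 535824*(1/86952) = 22326/3623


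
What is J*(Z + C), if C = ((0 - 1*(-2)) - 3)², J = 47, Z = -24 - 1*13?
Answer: -1692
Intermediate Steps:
Z = -37 (Z = -24 - 13 = -37)
C = 1 (C = ((0 + 2) - 3)² = (2 - 3)² = (-1)² = 1)
J*(Z + C) = 47*(-37 + 1) = 47*(-36) = -1692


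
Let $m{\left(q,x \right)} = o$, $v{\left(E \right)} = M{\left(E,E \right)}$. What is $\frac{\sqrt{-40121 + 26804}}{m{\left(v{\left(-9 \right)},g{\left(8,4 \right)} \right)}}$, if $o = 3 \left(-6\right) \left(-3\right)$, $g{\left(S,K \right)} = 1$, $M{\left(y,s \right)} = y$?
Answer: $\frac{i \sqrt{13317}}{54} \approx 2.137 i$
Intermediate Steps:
$v{\left(E \right)} = E$
$o = 54$ ($o = \left(-18\right) \left(-3\right) = 54$)
$m{\left(q,x \right)} = 54$
$\frac{\sqrt{-40121 + 26804}}{m{\left(v{\left(-9 \right)},g{\left(8,4 \right)} \right)}} = \frac{\sqrt{-40121 + 26804}}{54} = \sqrt{-13317} \cdot \frac{1}{54} = i \sqrt{13317} \cdot \frac{1}{54} = \frac{i \sqrt{13317}}{54}$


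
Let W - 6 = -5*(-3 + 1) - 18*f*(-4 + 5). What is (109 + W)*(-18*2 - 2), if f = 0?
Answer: -4750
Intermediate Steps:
W = 16 (W = 6 + (-5*(-3 + 1) - 0*(-4 + 5)) = 6 + (-5*(-2) - 0) = 6 + (10 - 18*0) = 6 + (10 + 0) = 6 + 10 = 16)
(109 + W)*(-18*2 - 2) = (109 + 16)*(-18*2 - 2) = 125*(-36 - 2) = 125*(-38) = -4750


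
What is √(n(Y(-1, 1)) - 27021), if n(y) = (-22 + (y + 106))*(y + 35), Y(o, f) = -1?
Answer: I*√24199 ≈ 155.56*I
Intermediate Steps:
n(y) = (35 + y)*(84 + y) (n(y) = (-22 + (106 + y))*(35 + y) = (84 + y)*(35 + y) = (35 + y)*(84 + y))
√(n(Y(-1, 1)) - 27021) = √((2940 + (-1)² + 119*(-1)) - 27021) = √((2940 + 1 - 119) - 27021) = √(2822 - 27021) = √(-24199) = I*√24199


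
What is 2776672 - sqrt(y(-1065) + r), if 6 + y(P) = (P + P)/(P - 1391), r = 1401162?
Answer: 2776672 - sqrt(528230534331)/614 ≈ 2.7755e+6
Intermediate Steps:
y(P) = -6 + 2*P/(-1391 + P) (y(P) = -6 + (P + P)/(P - 1391) = -6 + (2*P)/(-1391 + P) = -6 + 2*P/(-1391 + P))
2776672 - sqrt(y(-1065) + r) = 2776672 - sqrt(2*(4173 - 2*(-1065))/(-1391 - 1065) + 1401162) = 2776672 - sqrt(2*(4173 + 2130)/(-2456) + 1401162) = 2776672 - sqrt(2*(-1/2456)*6303 + 1401162) = 2776672 - sqrt(-6303/1228 + 1401162) = 2776672 - sqrt(1720620633/1228) = 2776672 - sqrt(528230534331)/614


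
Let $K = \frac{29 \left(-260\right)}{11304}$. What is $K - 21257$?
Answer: $- \frac{60074167}{2826} \approx -21258.0$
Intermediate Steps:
$K = - \frac{1885}{2826}$ ($K = \left(-7540\right) \frac{1}{11304} = - \frac{1885}{2826} \approx -0.66702$)
$K - 21257 = - \frac{1885}{2826} - 21257 = - \frac{60074167}{2826}$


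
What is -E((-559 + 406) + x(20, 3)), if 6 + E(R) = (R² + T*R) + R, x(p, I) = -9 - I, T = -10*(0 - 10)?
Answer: -10554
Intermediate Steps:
T = 100 (T = -10*(-10) = 100)
E(R) = -6 + R² + 101*R (E(R) = -6 + ((R² + 100*R) + R) = -6 + (R² + 101*R) = -6 + R² + 101*R)
-E((-559 + 406) + x(20, 3)) = -(-6 + ((-559 + 406) + (-9 - 1*3))² + 101*((-559 + 406) + (-9 - 1*3))) = -(-6 + (-153 + (-9 - 3))² + 101*(-153 + (-9 - 3))) = -(-6 + (-153 - 12)² + 101*(-153 - 12)) = -(-6 + (-165)² + 101*(-165)) = -(-6 + 27225 - 16665) = -1*10554 = -10554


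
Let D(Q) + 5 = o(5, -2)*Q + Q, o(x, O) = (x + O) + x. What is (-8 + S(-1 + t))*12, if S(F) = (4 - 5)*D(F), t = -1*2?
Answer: 288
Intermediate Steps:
o(x, O) = O + 2*x (o(x, O) = (O + x) + x = O + 2*x)
t = -2
D(Q) = -5 + 9*Q (D(Q) = -5 + ((-2 + 2*5)*Q + Q) = -5 + ((-2 + 10)*Q + Q) = -5 + (8*Q + Q) = -5 + 9*Q)
S(F) = 5 - 9*F (S(F) = (4 - 5)*(-5 + 9*F) = -(-5 + 9*F) = 5 - 9*F)
(-8 + S(-1 + t))*12 = (-8 + (5 - 9*(-1 - 2)))*12 = (-8 + (5 - 9*(-3)))*12 = (-8 + (5 + 27))*12 = (-8 + 32)*12 = 24*12 = 288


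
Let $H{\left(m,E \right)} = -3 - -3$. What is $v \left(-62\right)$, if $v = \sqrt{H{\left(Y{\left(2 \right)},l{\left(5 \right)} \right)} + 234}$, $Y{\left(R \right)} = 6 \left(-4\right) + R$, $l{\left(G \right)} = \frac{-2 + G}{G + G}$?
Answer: $- 186 \sqrt{26} \approx -948.42$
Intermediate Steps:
$l{\left(G \right)} = \frac{-2 + G}{2 G}$
$Y{\left(R \right)} = -24 + R$
$H{\left(m,E \right)} = 0$ ($H{\left(m,E \right)} = -3 + 3 = 0$)
$v = 3 \sqrt{26}$ ($v = \sqrt{0 + 234} = \sqrt{234} = 3 \sqrt{26} \approx 15.297$)
$v \left(-62\right) = 3 \sqrt{26} \left(-62\right) = - 186 \sqrt{26}$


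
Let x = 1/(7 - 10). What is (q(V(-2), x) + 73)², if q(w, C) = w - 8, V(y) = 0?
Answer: 4225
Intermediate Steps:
x = -⅓ (x = 1/(-3) = -⅓ ≈ -0.33333)
q(w, C) = -8 + w
(q(V(-2), x) + 73)² = ((-8 + 0) + 73)² = (-8 + 73)² = 65² = 4225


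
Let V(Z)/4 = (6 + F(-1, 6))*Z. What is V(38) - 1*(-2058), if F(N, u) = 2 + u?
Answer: 4186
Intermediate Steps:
V(Z) = 56*Z (V(Z) = 4*((6 + (2 + 6))*Z) = 4*((6 + 8)*Z) = 4*(14*Z) = 56*Z)
V(38) - 1*(-2058) = 56*38 - 1*(-2058) = 2128 + 2058 = 4186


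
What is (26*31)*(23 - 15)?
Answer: 6448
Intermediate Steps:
(26*31)*(23 - 15) = 806*8 = 6448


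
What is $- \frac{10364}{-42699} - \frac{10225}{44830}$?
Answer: $\frac{5604169}{382839234} \approx 0.014638$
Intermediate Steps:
$- \frac{10364}{-42699} - \frac{10225}{44830} = \left(-10364\right) \left(- \frac{1}{42699}\right) - \frac{2045}{8966} = \frac{10364}{42699} - \frac{2045}{8966} = \frac{5604169}{382839234}$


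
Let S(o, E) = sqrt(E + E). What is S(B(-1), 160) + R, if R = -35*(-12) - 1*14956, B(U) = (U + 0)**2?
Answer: -14536 + 8*sqrt(5) ≈ -14518.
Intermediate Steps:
B(U) = U**2
R = -14536 (R = 420 - 14956 = -14536)
S(o, E) = sqrt(2)*sqrt(E) (S(o, E) = sqrt(2*E) = sqrt(2)*sqrt(E))
S(B(-1), 160) + R = sqrt(2)*sqrt(160) - 14536 = sqrt(2)*(4*sqrt(10)) - 14536 = 8*sqrt(5) - 14536 = -14536 + 8*sqrt(5)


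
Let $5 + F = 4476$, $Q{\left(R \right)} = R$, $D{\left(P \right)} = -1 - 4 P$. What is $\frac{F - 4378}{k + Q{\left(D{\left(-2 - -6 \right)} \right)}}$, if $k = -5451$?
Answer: $- \frac{93}{5468} \approx -0.017008$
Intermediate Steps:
$F = 4471$ ($F = -5 + 4476 = 4471$)
$\frac{F - 4378}{k + Q{\left(D{\left(-2 - -6 \right)} \right)}} = \frac{4471 - 4378}{-5451 - \left(1 + 4 \left(-2 - -6\right)\right)} = \frac{93}{-5451 - \left(1 + 4 \left(-2 + 6\right)\right)} = \frac{93}{-5451 - 17} = \frac{93}{-5468} = 93 \left(- \frac{1}{5468}\right) = - \frac{93}{5468}$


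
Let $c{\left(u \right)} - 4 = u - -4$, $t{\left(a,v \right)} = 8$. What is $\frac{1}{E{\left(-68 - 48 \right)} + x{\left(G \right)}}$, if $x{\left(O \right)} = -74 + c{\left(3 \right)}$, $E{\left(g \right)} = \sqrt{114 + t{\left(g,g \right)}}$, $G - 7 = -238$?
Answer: $- \frac{63}{3847} - \frac{\sqrt{122}}{3847} \approx -0.019248$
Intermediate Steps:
$G = -231$ ($G = 7 - 238 = -231$)
$c{\left(u \right)} = 8 + u$ ($c{\left(u \right)} = 4 + \left(u - -4\right) = 4 + \left(u + 4\right) = 4 + \left(4 + u\right) = 8 + u$)
$E{\left(g \right)} = \sqrt{122}$ ($E{\left(g \right)} = \sqrt{114 + 8} = \sqrt{122}$)
$x{\left(O \right)} = -63$ ($x{\left(O \right)} = -74 + \left(8 + 3\right) = -74 + 11 = -63$)
$\frac{1}{E{\left(-68 - 48 \right)} + x{\left(G \right)}} = \frac{1}{\sqrt{122} - 63} = \frac{1}{-63 + \sqrt{122}}$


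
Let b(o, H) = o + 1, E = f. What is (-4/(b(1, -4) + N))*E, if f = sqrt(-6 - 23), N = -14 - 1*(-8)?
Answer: I*sqrt(29) ≈ 5.3852*I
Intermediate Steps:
N = -6 (N = -14 + 8 = -6)
f = I*sqrt(29) (f = sqrt(-29) = I*sqrt(29) ≈ 5.3852*I)
E = I*sqrt(29) ≈ 5.3852*I
b(o, H) = 1 + o
(-4/(b(1, -4) + N))*E = (-4/((1 + 1) - 6))*(I*sqrt(29)) = (-4/(2 - 6))*(I*sqrt(29)) = (-4/(-4))*(I*sqrt(29)) = (-1/4*(-4))*(I*sqrt(29)) = 1*(I*sqrt(29)) = I*sqrt(29)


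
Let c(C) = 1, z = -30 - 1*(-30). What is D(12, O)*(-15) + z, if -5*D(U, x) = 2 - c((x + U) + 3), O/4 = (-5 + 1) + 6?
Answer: 3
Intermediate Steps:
z = 0 (z = -30 + 30 = 0)
O = 8 (O = 4*((-5 + 1) + 6) = 4*(-4 + 6) = 4*2 = 8)
D(U, x) = -⅕ (D(U, x) = -(2 - 1*1)/5 = -(2 - 1)/5 = -⅕*1 = -⅕)
D(12, O)*(-15) + z = -⅕*(-15) + 0 = 3 + 0 = 3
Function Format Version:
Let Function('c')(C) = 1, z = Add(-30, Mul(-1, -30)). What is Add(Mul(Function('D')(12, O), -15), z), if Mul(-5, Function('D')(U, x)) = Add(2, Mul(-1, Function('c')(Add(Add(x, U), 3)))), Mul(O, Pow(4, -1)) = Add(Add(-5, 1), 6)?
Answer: 3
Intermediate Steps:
z = 0 (z = Add(-30, 30) = 0)
O = 8 (O = Mul(4, Add(Add(-5, 1), 6)) = Mul(4, Add(-4, 6)) = Mul(4, 2) = 8)
Function('D')(U, x) = Rational(-1, 5) (Function('D')(U, x) = Mul(Rational(-1, 5), Add(2, Mul(-1, 1))) = Mul(Rational(-1, 5), Add(2, -1)) = Mul(Rational(-1, 5), 1) = Rational(-1, 5))
Add(Mul(Function('D')(12, O), -15), z) = Add(Mul(Rational(-1, 5), -15), 0) = Add(3, 0) = 3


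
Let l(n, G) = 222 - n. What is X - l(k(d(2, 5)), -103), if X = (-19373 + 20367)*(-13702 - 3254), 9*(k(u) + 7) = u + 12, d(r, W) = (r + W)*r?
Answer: -151690411/9 ≈ -1.6854e+7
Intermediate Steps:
d(r, W) = r*(W + r) (d(r, W) = (W + r)*r = r*(W + r))
k(u) = -17/3 + u/9 (k(u) = -7 + (u + 12)/9 = -7 + (12 + u)/9 = -7 + (4/3 + u/9) = -17/3 + u/9)
X = -16854264 (X = 994*(-16956) = -16854264)
X - l(k(d(2, 5)), -103) = -16854264 - (222 - (-17/3 + (2*(5 + 2))/9)) = -16854264 - (222 - (-17/3 + (2*7)/9)) = -16854264 - (222 - (-17/3 + (⅑)*14)) = -16854264 - (222 - (-17/3 + 14/9)) = -16854264 - (222 - 1*(-37/9)) = -16854264 - (222 + 37/9) = -16854264 - 1*2035/9 = -16854264 - 2035/9 = -151690411/9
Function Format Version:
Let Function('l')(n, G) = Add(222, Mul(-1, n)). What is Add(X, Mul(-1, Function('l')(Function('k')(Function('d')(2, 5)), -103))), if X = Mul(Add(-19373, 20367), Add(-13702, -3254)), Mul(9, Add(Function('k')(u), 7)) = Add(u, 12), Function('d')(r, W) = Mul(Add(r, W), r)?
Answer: Rational(-151690411, 9) ≈ -1.6854e+7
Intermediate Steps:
Function('d')(r, W) = Mul(r, Add(W, r)) (Function('d')(r, W) = Mul(Add(W, r), r) = Mul(r, Add(W, r)))
Function('k')(u) = Add(Rational(-17, 3), Mul(Rational(1, 9), u)) (Function('k')(u) = Add(-7, Mul(Rational(1, 9), Add(u, 12))) = Add(-7, Mul(Rational(1, 9), Add(12, u))) = Add(-7, Add(Rational(4, 3), Mul(Rational(1, 9), u))) = Add(Rational(-17, 3), Mul(Rational(1, 9), u)))
X = -16854264 (X = Mul(994, -16956) = -16854264)
Add(X, Mul(-1, Function('l')(Function('k')(Function('d')(2, 5)), -103))) = Add(-16854264, Mul(-1, Add(222, Mul(-1, Add(Rational(-17, 3), Mul(Rational(1, 9), Mul(2, Add(5, 2)))))))) = Add(-16854264, Mul(-1, Add(222, Mul(-1, Add(Rational(-17, 3), Mul(Rational(1, 9), Mul(2, 7))))))) = Add(-16854264, Mul(-1, Add(222, Mul(-1, Add(Rational(-17, 3), Mul(Rational(1, 9), 14)))))) = Add(-16854264, Mul(-1, Add(222, Mul(-1, Add(Rational(-17, 3), Rational(14, 9)))))) = Add(-16854264, Mul(-1, Add(222, Mul(-1, Rational(-37, 9))))) = Add(-16854264, Mul(-1, Add(222, Rational(37, 9)))) = Add(-16854264, Mul(-1, Rational(2035, 9))) = Add(-16854264, Rational(-2035, 9)) = Rational(-151690411, 9)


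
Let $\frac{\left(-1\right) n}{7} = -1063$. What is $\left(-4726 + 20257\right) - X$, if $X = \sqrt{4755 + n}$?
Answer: $15531 - 2 \sqrt{3049} \approx 15421.0$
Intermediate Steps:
$n = 7441$ ($n = \left(-7\right) \left(-1063\right) = 7441$)
$X = 2 \sqrt{3049}$ ($X = \sqrt{4755 + 7441} = \sqrt{12196} = 2 \sqrt{3049} \approx 110.44$)
$\left(-4726 + 20257\right) - X = \left(-4726 + 20257\right) - 2 \sqrt{3049} = 15531 - 2 \sqrt{3049}$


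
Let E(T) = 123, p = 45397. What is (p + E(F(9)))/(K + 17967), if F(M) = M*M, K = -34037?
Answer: -4552/1607 ≈ -2.8326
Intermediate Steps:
F(M) = M²
(p + E(F(9)))/(K + 17967) = (45397 + 123)/(-34037 + 17967) = 45520/(-16070) = 45520*(-1/16070) = -4552/1607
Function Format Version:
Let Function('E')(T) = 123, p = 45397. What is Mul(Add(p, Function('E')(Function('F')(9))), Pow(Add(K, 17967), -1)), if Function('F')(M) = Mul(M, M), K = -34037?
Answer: Rational(-4552, 1607) ≈ -2.8326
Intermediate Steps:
Function('F')(M) = Pow(M, 2)
Mul(Add(p, Function('E')(Function('F')(9))), Pow(Add(K, 17967), -1)) = Mul(Add(45397, 123), Pow(Add(-34037, 17967), -1)) = Mul(45520, Pow(-16070, -1)) = Mul(45520, Rational(-1, 16070)) = Rational(-4552, 1607)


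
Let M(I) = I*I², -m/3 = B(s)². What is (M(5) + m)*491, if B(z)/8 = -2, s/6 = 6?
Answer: -315713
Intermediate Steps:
s = 36 (s = 6*6 = 36)
B(z) = -16 (B(z) = 8*(-2) = -16)
m = -768 (m = -3*(-16)² = -3*256 = -768)
M(I) = I³
(M(5) + m)*491 = (5³ - 768)*491 = (125 - 768)*491 = -643*491 = -315713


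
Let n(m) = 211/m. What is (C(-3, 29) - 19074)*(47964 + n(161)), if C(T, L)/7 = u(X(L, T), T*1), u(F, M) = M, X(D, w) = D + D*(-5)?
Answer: -147459514425/161 ≈ -9.1590e+8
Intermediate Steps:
X(D, w) = -4*D (X(D, w) = D - 5*D = -4*D)
C(T, L) = 7*T (C(T, L) = 7*(T*1) = 7*T)
(C(-3, 29) - 19074)*(47964 + n(161)) = (7*(-3) - 19074)*(47964 + 211/161) = (-21 - 19074)*(47964 + 211*(1/161)) = -19095*(47964 + 211/161) = -19095*7722415/161 = -147459514425/161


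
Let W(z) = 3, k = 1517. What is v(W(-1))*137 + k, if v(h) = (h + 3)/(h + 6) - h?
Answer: 3592/3 ≈ 1197.3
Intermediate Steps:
v(h) = -h + (3 + h)/(6 + h) (v(h) = (3 + h)/(6 + h) - h = -h + (3 + h)/(6 + h))
v(W(-1))*137 + k = ((3 - 1*3² - 5*3)/(6 + 3))*137 + 1517 = ((3 - 1*9 - 15)/9)*137 + 1517 = ((3 - 9 - 15)/9)*137 + 1517 = ((⅑)*(-21))*137 + 1517 = -7/3*137 + 1517 = -959/3 + 1517 = 3592/3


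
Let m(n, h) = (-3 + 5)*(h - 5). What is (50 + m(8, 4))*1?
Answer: 48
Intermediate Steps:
m(n, h) = -10 + 2*h (m(n, h) = 2*(-5 + h) = -10 + 2*h)
(50 + m(8, 4))*1 = (50 + (-10 + 2*4))*1 = (50 + (-10 + 8))*1 = (50 - 2)*1 = 48*1 = 48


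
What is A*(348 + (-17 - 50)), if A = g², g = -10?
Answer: 28100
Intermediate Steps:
A = 100 (A = (-10)² = 100)
A*(348 + (-17 - 50)) = 100*(348 + (-17 - 50)) = 100*(348 - 67) = 100*281 = 28100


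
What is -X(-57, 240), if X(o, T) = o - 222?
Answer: 279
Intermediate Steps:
X(o, T) = -222 + o
-X(-57, 240) = -(-222 - 57) = -1*(-279) = 279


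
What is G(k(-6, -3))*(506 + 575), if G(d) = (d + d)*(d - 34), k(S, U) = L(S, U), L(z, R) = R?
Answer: 239982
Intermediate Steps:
k(S, U) = U
G(d) = 2*d*(-34 + d) (G(d) = (2*d)*(-34 + d) = 2*d*(-34 + d))
G(k(-6, -3))*(506 + 575) = (2*(-3)*(-34 - 3))*(506 + 575) = (2*(-3)*(-37))*1081 = 222*1081 = 239982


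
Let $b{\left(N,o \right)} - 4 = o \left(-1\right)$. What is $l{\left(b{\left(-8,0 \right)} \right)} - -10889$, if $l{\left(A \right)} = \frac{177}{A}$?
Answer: $\frac{43733}{4} \approx 10933.0$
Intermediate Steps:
$b{\left(N,o \right)} = 4 - o$ ($b{\left(N,o \right)} = 4 + o \left(-1\right) = 4 - o$)
$l{\left(b{\left(-8,0 \right)} \right)} - -10889 = \frac{177}{4 - 0} - -10889 = \frac{177}{4 + 0} + 10889 = \frac{177}{4} + 10889 = \frac{43733}{4}$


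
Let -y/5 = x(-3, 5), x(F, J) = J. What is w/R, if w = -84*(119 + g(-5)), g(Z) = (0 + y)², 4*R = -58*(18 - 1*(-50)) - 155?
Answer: 249984/4099 ≈ 60.987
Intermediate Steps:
y = -25 (y = -5*5 = -25)
R = -4099/4 (R = (-58*(18 - 1*(-50)) - 155)/4 = (-58*(18 + 50) - 155)/4 = (-58*68 - 155)/4 = (-3944 - 155)/4 = (¼)*(-4099) = -4099/4 ≈ -1024.8)
g(Z) = 625 (g(Z) = (0 - 25)² = (-25)² = 625)
w = -62496 (w = -84*(119 + 625) = -84*744 = -62496)
w/R = -62496/(-4099/4) = -62496*(-4/4099) = 249984/4099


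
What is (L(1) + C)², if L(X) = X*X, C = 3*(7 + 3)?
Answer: 961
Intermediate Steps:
C = 30 (C = 3*10 = 30)
L(X) = X²
(L(1) + C)² = (1² + 30)² = (1 + 30)² = 31² = 961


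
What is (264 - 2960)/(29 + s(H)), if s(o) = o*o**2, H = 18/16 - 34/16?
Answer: -674/7 ≈ -96.286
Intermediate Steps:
H = -1 (H = 18*(1/16) - 34*1/16 = 9/8 - 17/8 = -1)
s(o) = o**3
(264 - 2960)/(29 + s(H)) = (264 - 2960)/(29 + (-1)**3) = -2696/(29 - 1) = -2696/28 = -2696*1/28 = -674/7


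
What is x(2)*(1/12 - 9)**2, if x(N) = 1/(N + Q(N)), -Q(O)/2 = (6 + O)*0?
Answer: 11449/288 ≈ 39.753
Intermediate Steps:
Q(O) = 0 (Q(O) = -2*(6 + O)*0 = -2*0 = 0)
x(N) = 1/N (x(N) = 1/(N + 0) = 1/N)
x(2)*(1/12 - 9)**2 = (1/12 - 9)**2/2 = (-107/12)**2/2 = (1/2)*(11449/144) = 11449/288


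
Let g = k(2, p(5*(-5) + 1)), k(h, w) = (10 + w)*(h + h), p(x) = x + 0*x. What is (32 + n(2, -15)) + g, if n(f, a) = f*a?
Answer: -54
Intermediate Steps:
n(f, a) = a*f
p(x) = x (p(x) = x + 0 = x)
k(h, w) = 2*h*(10 + w) (k(h, w) = (10 + w)*(2*h) = 2*h*(10 + w))
g = -56 (g = 2*2*(10 + (5*(-5) + 1)) = 2*2*(10 + (-25 + 1)) = 2*2*(10 - 24) = 2*2*(-14) = -56)
(32 + n(2, -15)) + g = (32 - 15*2) - 56 = (32 - 30) - 56 = 2 - 56 = -54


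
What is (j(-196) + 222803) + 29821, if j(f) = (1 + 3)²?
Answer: 252640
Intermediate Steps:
j(f) = 16 (j(f) = 4² = 16)
(j(-196) + 222803) + 29821 = (16 + 222803) + 29821 = 222819 + 29821 = 252640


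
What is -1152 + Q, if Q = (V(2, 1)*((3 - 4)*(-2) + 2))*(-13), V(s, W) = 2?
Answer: -1256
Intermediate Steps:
Q = -104 (Q = (2*((3 - 4)*(-2) + 2))*(-13) = (2*(-1*(-2) + 2))*(-13) = (2*(2 + 2))*(-13) = (2*4)*(-13) = 8*(-13) = -104)
-1152 + Q = -1152 - 104 = -1256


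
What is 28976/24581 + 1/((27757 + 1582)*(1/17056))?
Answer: 1269380400/721181959 ≈ 1.7601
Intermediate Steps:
28976/24581 + 1/((27757 + 1582)*(1/17056)) = 28976*(1/24581) + 1/(29339*(1/17056)) = 28976/24581 + (1/29339)*17056 = 28976/24581 + 17056/29339 = 1269380400/721181959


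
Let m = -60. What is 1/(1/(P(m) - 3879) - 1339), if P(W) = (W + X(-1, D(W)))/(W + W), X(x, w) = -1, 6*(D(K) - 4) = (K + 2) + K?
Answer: -465419/623196161 ≈ -0.00074683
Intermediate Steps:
D(K) = 13/3 + K/3 (D(K) = 4 + ((K + 2) + K)/6 = 4 + ((2 + K) + K)/6 = 4 + (2 + 2*K)/6 = 4 + (⅓ + K/3) = 13/3 + K/3)
P(W) = (-1 + W)/(2*W) (P(W) = (W - 1)/(W + W) = (-1 + W)/((2*W)) = (-1 + W)*(1/(2*W)) = (-1 + W)/(2*W))
1/(1/(P(m) - 3879) - 1339) = 1/(1/((½)*(-1 - 60)/(-60) - 3879) - 1339) = 1/(1/((½)*(-1/60)*(-61) - 3879) - 1339) = 1/(1/(61/120 - 3879) - 1339) = 1/(1/(-465419/120) - 1339) = 1/(-120/465419 - 1339) = 1/(-623196161/465419) = -465419/623196161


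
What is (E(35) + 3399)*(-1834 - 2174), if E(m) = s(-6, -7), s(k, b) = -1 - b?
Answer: -13647240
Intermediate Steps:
E(m) = 6 (E(m) = -1 - 1*(-7) = -1 + 7 = 6)
(E(35) + 3399)*(-1834 - 2174) = (6 + 3399)*(-1834 - 2174) = 3405*(-4008) = -13647240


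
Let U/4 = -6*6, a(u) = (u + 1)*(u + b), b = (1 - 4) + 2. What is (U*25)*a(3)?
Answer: -28800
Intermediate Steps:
b = -1 (b = -3 + 2 = -1)
a(u) = (1 + u)*(-1 + u) (a(u) = (u + 1)*(u - 1) = (1 + u)*(-1 + u))
U = -144 (U = 4*(-6*6) = 4*(-36) = -144)
(U*25)*a(3) = (-144*25)*(-1 + 3²) = -3600*(-1 + 9) = -3600*8 = -28800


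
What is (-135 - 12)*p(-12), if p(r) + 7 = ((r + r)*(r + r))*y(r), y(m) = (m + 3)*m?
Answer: -9143547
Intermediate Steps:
y(m) = m*(3 + m) (y(m) = (3 + m)*m = m*(3 + m))
p(r) = -7 + 4*r³*(3 + r) (p(r) = -7 + ((r + r)*(r + r))*(r*(3 + r)) = -7 + ((2*r)*(2*r))*(r*(3 + r)) = -7 + (4*r²)*(r*(3 + r)) = -7 + 4*r³*(3 + r))
(-135 - 12)*p(-12) = (-135 - 12)*(-7 + 4*(-12)³*(3 - 12)) = -147*(-7 + 4*(-1728)*(-9)) = -147*(-7 + 62208) = -147*62201 = -9143547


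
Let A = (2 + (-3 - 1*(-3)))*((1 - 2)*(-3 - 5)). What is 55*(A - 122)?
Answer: -5830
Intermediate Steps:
A = 16 (A = (2 + (-3 + 3))*(-1*(-8)) = (2 + 0)*8 = 2*8 = 16)
55*(A - 122) = 55*(16 - 122) = 55*(-106) = -5830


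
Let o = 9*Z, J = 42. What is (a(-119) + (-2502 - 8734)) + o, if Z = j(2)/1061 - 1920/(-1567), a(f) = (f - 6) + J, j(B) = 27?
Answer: -18800107392/1662587 ≈ -11308.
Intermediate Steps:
a(f) = 36 + f (a(f) = (f - 6) + 42 = (-6 + f) + 42 = 36 + f)
Z = 2079429/1662587 (Z = 27/1061 - 1920/(-1567) = 27*(1/1061) - 1920*(-1/1567) = 27/1061 + 1920/1567 = 2079429/1662587 ≈ 1.2507)
o = 18714861/1662587 (o = 9*(2079429/1662587) = 18714861/1662587 ≈ 11.256)
(a(-119) + (-2502 - 8734)) + o = ((36 - 119) + (-2502 - 8734)) + 18714861/1662587 = (-83 - 11236) + 18714861/1662587 = -11319 + 18714861/1662587 = -18800107392/1662587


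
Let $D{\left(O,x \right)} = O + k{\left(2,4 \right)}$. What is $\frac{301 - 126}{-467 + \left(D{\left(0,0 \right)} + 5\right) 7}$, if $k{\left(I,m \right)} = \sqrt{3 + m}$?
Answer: $- \frac{75600}{186281} - \frac{1225 \sqrt{7}}{186281} \approx -0.42324$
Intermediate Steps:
$D{\left(O,x \right)} = O + \sqrt{7}$ ($D{\left(O,x \right)} = O + \sqrt{3 + 4} = O + \sqrt{7}$)
$\frac{301 - 126}{-467 + \left(D{\left(0,0 \right)} + 5\right) 7} = \frac{301 - 126}{-467 + \left(\left(0 + \sqrt{7}\right) + 5\right) 7} = \frac{175}{-467 + \left(\sqrt{7} + 5\right) 7} = \frac{175}{-467 + \left(5 + \sqrt{7}\right) 7} = \frac{175}{-467 + \left(35 + 7 \sqrt{7}\right)} = \frac{175}{-432 + 7 \sqrt{7}}$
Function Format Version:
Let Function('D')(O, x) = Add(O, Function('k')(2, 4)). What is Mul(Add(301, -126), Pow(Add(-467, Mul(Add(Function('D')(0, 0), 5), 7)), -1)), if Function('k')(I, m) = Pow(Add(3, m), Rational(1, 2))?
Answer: Add(Rational(-75600, 186281), Mul(Rational(-1225, 186281), Pow(7, Rational(1, 2)))) ≈ -0.42324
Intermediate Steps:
Function('D')(O, x) = Add(O, Pow(7, Rational(1, 2))) (Function('D')(O, x) = Add(O, Pow(Add(3, 4), Rational(1, 2))) = Add(O, Pow(7, Rational(1, 2))))
Mul(Add(301, -126), Pow(Add(-467, Mul(Add(Function('D')(0, 0), 5), 7)), -1)) = Mul(Add(301, -126), Pow(Add(-467, Mul(Add(Add(0, Pow(7, Rational(1, 2))), 5), 7)), -1)) = Mul(175, Pow(Add(-467, Mul(Add(Pow(7, Rational(1, 2)), 5), 7)), -1)) = Mul(175, Pow(Add(-467, Mul(Add(5, Pow(7, Rational(1, 2))), 7)), -1)) = Mul(175, Pow(Add(-467, Add(35, Mul(7, Pow(7, Rational(1, 2))))), -1)) = Mul(175, Pow(Add(-432, Mul(7, Pow(7, Rational(1, 2)))), -1))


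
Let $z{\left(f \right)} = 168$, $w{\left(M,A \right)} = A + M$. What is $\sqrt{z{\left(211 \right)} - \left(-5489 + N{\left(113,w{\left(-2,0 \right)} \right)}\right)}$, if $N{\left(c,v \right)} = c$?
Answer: $6 \sqrt{154} \approx 74.458$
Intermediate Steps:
$\sqrt{z{\left(211 \right)} - \left(-5489 + N{\left(113,w{\left(-2,0 \right)} \right)}\right)} = \sqrt{168 + \left(5489 - 113\right)} = \sqrt{168 + 5376} = \sqrt{5544} = 6 \sqrt{154}$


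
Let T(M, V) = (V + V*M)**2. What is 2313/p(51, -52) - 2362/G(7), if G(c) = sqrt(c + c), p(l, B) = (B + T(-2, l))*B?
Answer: -2313/132548 - 1181*sqrt(14)/7 ≈ -631.29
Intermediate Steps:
T(M, V) = (V + M*V)**2
p(l, B) = B*(B + l**2) (p(l, B) = (B + l**2*(1 - 2)**2)*B = (B + l**2*(-1)**2)*B = (B + l**2*1)*B = (B + l**2)*B = B*(B + l**2))
G(c) = sqrt(2)*sqrt(c) (G(c) = sqrt(2*c) = sqrt(2)*sqrt(c))
2313/p(51, -52) - 2362/G(7) = 2313/((-52*(-52 + 51**2))) - 2362*sqrt(14)/14 = 2313/((-52*(-52 + 2601))) - 2362*sqrt(14)/14 = 2313/((-52*2549)) - 1181*sqrt(14)/7 = 2313/(-132548) - 1181*sqrt(14)/7 = 2313*(-1/132548) - 1181*sqrt(14)/7 = -2313/132548 - 1181*sqrt(14)/7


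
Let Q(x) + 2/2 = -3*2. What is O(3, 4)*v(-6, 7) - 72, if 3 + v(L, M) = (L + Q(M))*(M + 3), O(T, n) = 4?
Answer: -604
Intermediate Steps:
Q(x) = -7 (Q(x) = -1 - 3*2 = -1 - 6 = -7)
v(L, M) = -3 + (-7 + L)*(3 + M) (v(L, M) = -3 + (L - 7)*(M + 3) = -3 + (-7 + L)*(3 + M))
O(3, 4)*v(-6, 7) - 72 = 4*(-24 - 7*7 + 3*(-6) - 6*7) - 72 = 4*(-24 - 49 - 18 - 42) - 72 = 4*(-133) - 72 = -532 - 72 = -604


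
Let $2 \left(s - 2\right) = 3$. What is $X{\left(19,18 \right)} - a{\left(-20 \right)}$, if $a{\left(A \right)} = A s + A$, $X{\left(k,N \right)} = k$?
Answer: $109$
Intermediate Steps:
$s = \frac{7}{2}$ ($s = 2 + \frac{1}{2} \cdot 3 = 2 + \frac{3}{2} = \frac{7}{2} \approx 3.5$)
$a{\left(A \right)} = \frac{9 A}{2}$ ($a{\left(A \right)} = A \frac{7}{2} + A = \frac{7 A}{2} + A = \frac{9 A}{2}$)
$X{\left(19,18 \right)} - a{\left(-20 \right)} = 19 - \frac{9}{2} \left(-20\right) = 19 - -90 = 19 + 90 = 109$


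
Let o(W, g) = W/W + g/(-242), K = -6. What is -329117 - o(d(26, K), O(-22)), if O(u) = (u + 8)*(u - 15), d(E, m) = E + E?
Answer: -39823019/121 ≈ -3.2912e+5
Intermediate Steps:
d(E, m) = 2*E
O(u) = (-15 + u)*(8 + u) (O(u) = (8 + u)*(-15 + u) = (-15 + u)*(8 + u))
o(W, g) = 1 - g/242 (o(W, g) = 1 + g*(-1/242) = 1 - g/242)
-329117 - o(d(26, K), O(-22)) = -329117 - (1 - (-120 + (-22)² - 7*(-22))/242) = -329117 - (1 - (-120 + 484 + 154)/242) = -329117 - (1 - 1/242*518) = -329117 - (1 - 259/121) = -329117 - 1*(-138/121) = -329117 + 138/121 = -39823019/121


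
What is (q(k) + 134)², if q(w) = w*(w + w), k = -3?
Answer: 23104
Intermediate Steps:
q(w) = 2*w² (q(w) = w*(2*w) = 2*w²)
(q(k) + 134)² = (2*(-3)² + 134)² = (2*9 + 134)² = (18 + 134)² = 152² = 23104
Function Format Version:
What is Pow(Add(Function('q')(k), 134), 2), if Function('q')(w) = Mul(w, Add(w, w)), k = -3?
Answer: 23104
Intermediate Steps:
Function('q')(w) = Mul(2, Pow(w, 2)) (Function('q')(w) = Mul(w, Mul(2, w)) = Mul(2, Pow(w, 2)))
Pow(Add(Function('q')(k), 134), 2) = Pow(Add(Mul(2, Pow(-3, 2)), 134), 2) = Pow(Add(Mul(2, 9), 134), 2) = Pow(Add(18, 134), 2) = Pow(152, 2) = 23104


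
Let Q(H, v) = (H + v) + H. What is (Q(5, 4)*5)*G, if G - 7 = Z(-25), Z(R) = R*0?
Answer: 490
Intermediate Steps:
Z(R) = 0
Q(H, v) = v + 2*H
G = 7 (G = 7 + 0 = 7)
(Q(5, 4)*5)*G = ((4 + 2*5)*5)*7 = ((4 + 10)*5)*7 = (14*5)*7 = 70*7 = 490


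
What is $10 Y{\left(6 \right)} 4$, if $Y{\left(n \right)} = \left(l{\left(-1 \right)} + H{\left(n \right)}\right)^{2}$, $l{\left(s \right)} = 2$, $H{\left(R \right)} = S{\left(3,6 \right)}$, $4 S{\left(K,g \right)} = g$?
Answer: $490$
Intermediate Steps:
$S{\left(K,g \right)} = \frac{g}{4}$
$H{\left(R \right)} = \frac{3}{2}$ ($H{\left(R \right)} = \frac{1}{4} \cdot 6 = \frac{3}{2}$)
$Y{\left(n \right)} = \frac{49}{4}$ ($Y{\left(n \right)} = \left(2 + \frac{3}{2}\right)^{2} = \left(\frac{7}{2}\right)^{2} = \frac{49}{4}$)
$10 Y{\left(6 \right)} 4 = 10 \cdot \frac{49}{4} \cdot 4 = \frac{245}{2} \cdot 4 = 490$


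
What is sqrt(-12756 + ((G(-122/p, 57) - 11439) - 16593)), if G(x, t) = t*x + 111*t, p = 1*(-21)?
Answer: I*sqrt(1672363)/7 ≈ 184.74*I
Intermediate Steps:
p = -21
G(x, t) = 111*t + t*x
sqrt(-12756 + ((G(-122/p, 57) - 11439) - 16593)) = sqrt(-12756 + ((57*(111 - 122/(-21)) - 11439) - 16593)) = sqrt(-12756 + ((57*(111 - 122*(-1/21)) - 11439) - 16593)) = sqrt(-12756 + ((57*(111 + 122/21) - 11439) - 16593)) = sqrt(-12756 + ((57*(2453/21) - 11439) - 16593)) = sqrt(-12756 + ((46607/7 - 11439) - 16593)) = sqrt(-12756 + (-33466/7 - 16593)) = sqrt(-12756 - 149617/7) = sqrt(-238909/7) = I*sqrt(1672363)/7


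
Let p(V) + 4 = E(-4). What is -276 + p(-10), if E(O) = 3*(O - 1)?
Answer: -295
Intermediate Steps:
E(O) = -3 + 3*O (E(O) = 3*(-1 + O) = -3 + 3*O)
p(V) = -19 (p(V) = -4 + (-3 + 3*(-4)) = -4 + (-3 - 12) = -4 - 15 = -19)
-276 + p(-10) = -276 - 19 = -295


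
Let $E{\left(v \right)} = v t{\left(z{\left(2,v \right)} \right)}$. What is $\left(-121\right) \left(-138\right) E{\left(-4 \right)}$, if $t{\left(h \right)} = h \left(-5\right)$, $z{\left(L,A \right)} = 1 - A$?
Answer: $1669800$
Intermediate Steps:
$t{\left(h \right)} = - 5 h$
$E{\left(v \right)} = v \left(-5 + 5 v\right)$ ($E{\left(v \right)} = v \left(- 5 \left(1 - v\right)\right) = v \left(-5 + 5 v\right)$)
$\left(-121\right) \left(-138\right) E{\left(-4 \right)} = \left(-121\right) \left(-138\right) 5 \left(-4\right) \left(-1 - 4\right) = 16698 \cdot 5 \left(-4\right) \left(-5\right) = 16698 \cdot 100 = 1669800$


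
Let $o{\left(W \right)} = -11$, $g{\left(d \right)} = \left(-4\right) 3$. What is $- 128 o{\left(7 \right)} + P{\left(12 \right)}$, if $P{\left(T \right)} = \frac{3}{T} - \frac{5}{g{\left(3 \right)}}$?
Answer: $\frac{4226}{3} \approx 1408.7$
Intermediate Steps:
$g{\left(d \right)} = -12$
$P{\left(T \right)} = \frac{5}{12} + \frac{3}{T}$ ($P{\left(T \right)} = \frac{3}{T} - \frac{5}{-12} = \frac{3}{T} - - \frac{5}{12} = \frac{3}{T} + \frac{5}{12} = \frac{5}{12} + \frac{3}{T}$)
$- 128 o{\left(7 \right)} + P{\left(12 \right)} = \left(-128\right) \left(-11\right) + \left(\frac{5}{12} + \frac{3}{12}\right) = 1408 + \left(\frac{5}{12} + 3 \cdot \frac{1}{12}\right) = 1408 + \left(\frac{5}{12} + \frac{1}{4}\right) = 1408 + \frac{2}{3} = \frac{4226}{3}$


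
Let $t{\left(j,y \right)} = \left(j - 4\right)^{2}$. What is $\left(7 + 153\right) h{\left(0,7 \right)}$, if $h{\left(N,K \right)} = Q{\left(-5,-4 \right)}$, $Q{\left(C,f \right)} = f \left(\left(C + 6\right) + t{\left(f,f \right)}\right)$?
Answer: $-41600$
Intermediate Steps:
$t{\left(j,y \right)} = \left(-4 + j\right)^{2}$
$Q{\left(C,f \right)} = f \left(6 + C + \left(-4 + f\right)^{2}\right)$ ($Q{\left(C,f \right)} = f \left(\left(C + 6\right) + \left(-4 + f\right)^{2}\right) = f \left(\left(6 + C\right) + \left(-4 + f\right)^{2}\right) = f \left(6 + C + \left(-4 + f\right)^{2}\right)$)
$h{\left(N,K \right)} = -260$ ($h{\left(N,K \right)} = - 4 \left(6 - 5 + \left(-4 - 4\right)^{2}\right) = - 4 \left(6 - 5 + \left(-8\right)^{2}\right) = - 4 \left(6 - 5 + 64\right) = \left(-4\right) 65 = -260$)
$\left(7 + 153\right) h{\left(0,7 \right)} = \left(7 + 153\right) \left(-260\right) = 160 \left(-260\right) = -41600$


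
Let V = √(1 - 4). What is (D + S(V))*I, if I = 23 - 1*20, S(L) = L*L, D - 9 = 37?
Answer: 129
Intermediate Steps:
D = 46 (D = 9 + 37 = 46)
V = I*√3 (V = √(-3) = I*√3 ≈ 1.732*I)
S(L) = L²
I = 3 (I = 23 - 20 = 3)
(D + S(V))*I = (46 + (I*√3)²)*3 = (46 - 3)*3 = 43*3 = 129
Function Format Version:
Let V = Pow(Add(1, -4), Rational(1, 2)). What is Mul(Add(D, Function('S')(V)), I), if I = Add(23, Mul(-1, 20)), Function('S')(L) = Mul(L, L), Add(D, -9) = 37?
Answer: 129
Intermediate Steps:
D = 46 (D = Add(9, 37) = 46)
V = Mul(I, Pow(3, Rational(1, 2))) (V = Pow(-3, Rational(1, 2)) = Mul(I, Pow(3, Rational(1, 2))) ≈ Mul(1.7320, I))
Function('S')(L) = Pow(L, 2)
I = 3 (I = Add(23, -20) = 3)
Mul(Add(D, Function('S')(V)), I) = Mul(Add(46, Pow(Mul(I, Pow(3, Rational(1, 2))), 2)), 3) = Mul(Add(46, -3), 3) = Mul(43, 3) = 129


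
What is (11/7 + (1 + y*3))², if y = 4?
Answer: 10404/49 ≈ 212.33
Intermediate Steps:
(11/7 + (1 + y*3))² = (11/7 + (1 + 4*3))² = (11*(⅐) + (1 + 12))² = (11/7 + 13)² = (102/7)² = 10404/49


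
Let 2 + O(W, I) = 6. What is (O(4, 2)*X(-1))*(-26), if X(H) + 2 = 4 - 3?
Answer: 104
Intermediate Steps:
X(H) = -1 (X(H) = -2 + (4 - 3) = -2 + 1 = -1)
O(W, I) = 4 (O(W, I) = -2 + 6 = 4)
(O(4, 2)*X(-1))*(-26) = (4*(-1))*(-26) = -4*(-26) = 104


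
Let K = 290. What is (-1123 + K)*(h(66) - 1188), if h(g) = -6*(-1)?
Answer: 984606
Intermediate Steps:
h(g) = 6
(-1123 + K)*(h(66) - 1188) = (-1123 + 290)*(6 - 1188) = -833*(-1182) = 984606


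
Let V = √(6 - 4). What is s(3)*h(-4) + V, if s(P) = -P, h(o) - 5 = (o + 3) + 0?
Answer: -12 + √2 ≈ -10.586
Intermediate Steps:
h(o) = 8 + o (h(o) = 5 + ((o + 3) + 0) = 5 + ((3 + o) + 0) = 5 + (3 + o) = 8 + o)
V = √2 ≈ 1.4142
s(3)*h(-4) + V = (-1*3)*(8 - 4) + √2 = -3*4 + √2 = -12 + √2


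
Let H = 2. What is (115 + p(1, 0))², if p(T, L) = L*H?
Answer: 13225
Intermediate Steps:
p(T, L) = 2*L (p(T, L) = L*2 = 2*L)
(115 + p(1, 0))² = (115 + 2*0)² = (115 + 0)² = 115² = 13225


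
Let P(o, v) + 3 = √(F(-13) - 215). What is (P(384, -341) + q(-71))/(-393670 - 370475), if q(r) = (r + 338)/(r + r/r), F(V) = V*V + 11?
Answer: 53/5943350 - I*√35/764145 ≈ 8.9175e-6 - 7.7421e-6*I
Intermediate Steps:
F(V) = 11 + V² (F(V) = V² + 11 = 11 + V²)
P(o, v) = -3 + I*√35 (P(o, v) = -3 + √((11 + (-13)²) - 215) = -3 + √((11 + 169) - 215) = -3 + √(180 - 215) = -3 + √(-35) = -3 + I*√35)
q(r) = (338 + r)/(1 + r) (q(r) = (338 + r)/(r + 1) = (338 + r)/(1 + r))
(P(384, -341) + q(-71))/(-393670 - 370475) = ((-3 + I*√35) + (338 - 71)/(1 - 71))/(-393670 - 370475) = ((-3 + I*√35) + 267/(-70))/(-764145) = ((-3 + I*√35) - 1/70*267)*(-1/764145) = ((-3 + I*√35) - 267/70)*(-1/764145) = (-477/70 + I*√35)*(-1/764145) = 53/5943350 - I*√35/764145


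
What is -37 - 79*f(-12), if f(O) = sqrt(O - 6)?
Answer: -37 - 237*I*sqrt(2) ≈ -37.0 - 335.17*I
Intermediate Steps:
f(O) = sqrt(-6 + O)
-37 - 79*f(-12) = -37 - 79*sqrt(-6 - 12) = -37 - 237*I*sqrt(2)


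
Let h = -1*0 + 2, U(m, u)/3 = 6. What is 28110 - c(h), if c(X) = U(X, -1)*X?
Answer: 28074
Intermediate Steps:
U(m, u) = 18 (U(m, u) = 3*6 = 18)
h = 2 (h = 0 + 2 = 2)
c(X) = 18*X
28110 - c(h) = 28110 - 18*2 = 28110 - 1*36 = 28110 - 36 = 28074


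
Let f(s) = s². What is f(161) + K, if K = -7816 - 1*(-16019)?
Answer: 34124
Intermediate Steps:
K = 8203 (K = -7816 + 16019 = 8203)
f(161) + K = 161² + 8203 = 25921 + 8203 = 34124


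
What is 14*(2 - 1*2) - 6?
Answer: -6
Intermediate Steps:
14*(2 - 1*2) - 6 = 14*(2 - 2) - 6 = 14*0 - 6 = 0 - 6 = -6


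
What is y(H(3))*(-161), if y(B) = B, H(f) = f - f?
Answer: 0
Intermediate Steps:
H(f) = 0
y(H(3))*(-161) = 0*(-161) = 0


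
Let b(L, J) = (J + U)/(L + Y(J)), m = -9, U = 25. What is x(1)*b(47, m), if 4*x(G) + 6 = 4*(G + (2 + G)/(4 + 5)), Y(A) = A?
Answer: -4/57 ≈ -0.070175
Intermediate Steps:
x(G) = -23/18 + 10*G/9 (x(G) = -3/2 + (4*(G + (2 + G)/(4 + 5)))/4 = -3/2 + (4*(G + (2 + G)/9))/4 = -3/2 + (4*(G + (2 + G)*(1/9)))/4 = -3/2 + (4*(G + (2/9 + G/9)))/4 = -3/2 + (4*(2/9 + 10*G/9))/4 = -3/2 + (8/9 + 40*G/9)/4 = -3/2 + (2/9 + 10*G/9) = -23/18 + 10*G/9)
b(L, J) = (25 + J)/(J + L) (b(L, J) = (J + 25)/(L + J) = (25 + J)/(J + L))
x(1)*b(47, m) = (-23/18 + (10/9)*1)*((25 - 9)/(-9 + 47)) = (-23/18 + 10/9)*(16/38) = -16/228 = -1/6*8/19 = -4/57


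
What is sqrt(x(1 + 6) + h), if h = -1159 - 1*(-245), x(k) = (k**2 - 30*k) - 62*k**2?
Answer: 3*I*sqrt(457) ≈ 64.133*I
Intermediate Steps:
x(k) = -61*k**2 - 30*k
h = -914 (h = -1159 + 245 = -914)
sqrt(x(1 + 6) + h) = sqrt(-(1 + 6)*(30 + 61*(1 + 6)) - 914) = sqrt(-1*7*(30 + 61*7) - 914) = sqrt(-1*7*(30 + 427) - 914) = sqrt(-1*7*457 - 914) = sqrt(-3199 - 914) = sqrt(-4113) = 3*I*sqrt(457)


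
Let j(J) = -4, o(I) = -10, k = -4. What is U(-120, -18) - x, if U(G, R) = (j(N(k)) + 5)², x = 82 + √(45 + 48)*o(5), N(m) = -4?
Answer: -81 + 10*√93 ≈ 15.437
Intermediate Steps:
x = 82 - 10*√93 (x = 82 + √(45 + 48)*(-10) = 82 + √93*(-10) = 82 - 10*√93 ≈ -14.437)
U(G, R) = 1 (U(G, R) = (-4 + 5)² = 1² = 1)
U(-120, -18) - x = 1 - (82 - 10*√93) = 1 + (-82 + 10*√93) = -81 + 10*√93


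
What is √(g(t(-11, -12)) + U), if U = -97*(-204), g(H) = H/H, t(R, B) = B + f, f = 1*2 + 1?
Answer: √19789 ≈ 140.67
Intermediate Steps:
f = 3 (f = 2 + 1 = 3)
t(R, B) = 3 + B (t(R, B) = B + 3 = 3 + B)
g(H) = 1
U = 19788
√(g(t(-11, -12)) + U) = √(1 + 19788) = √19789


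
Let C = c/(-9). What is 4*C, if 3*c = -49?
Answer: 196/27 ≈ 7.2593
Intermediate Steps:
c = -49/3 (c = (⅓)*(-49) = -49/3 ≈ -16.333)
C = 49/27 (C = -49/3/(-9) = -49/3*(-⅑) = 49/27 ≈ 1.8148)
4*C = 4*(49/27) = 196/27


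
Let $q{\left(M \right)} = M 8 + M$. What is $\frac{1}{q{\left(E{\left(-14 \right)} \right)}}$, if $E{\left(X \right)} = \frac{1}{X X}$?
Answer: $\frac{196}{9} \approx 21.778$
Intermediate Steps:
$E{\left(X \right)} = \frac{1}{X^{2}}$
$q{\left(M \right)} = 9 M$ ($q{\left(M \right)} = 8 M + M = 9 M$)
$\frac{1}{q{\left(E{\left(-14 \right)} \right)}} = \frac{1}{9 \cdot \frac{1}{196}} = \frac{1}{\frac{9}{196}} = \frac{196}{9}$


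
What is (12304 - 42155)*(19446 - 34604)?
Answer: 452481458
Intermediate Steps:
(12304 - 42155)*(19446 - 34604) = -29851*(-15158) = 452481458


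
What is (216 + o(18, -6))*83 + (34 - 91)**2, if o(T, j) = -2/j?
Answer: 63614/3 ≈ 21205.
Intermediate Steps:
(216 + o(18, -6))*83 + (34 - 91)**2 = (216 - 2/(-6))*83 + (34 - 91)**2 = (216 - 2*(-1/6))*83 + (-57)**2 = (216 + 1/3)*83 + 3249 = (649/3)*83 + 3249 = 53867/3 + 3249 = 63614/3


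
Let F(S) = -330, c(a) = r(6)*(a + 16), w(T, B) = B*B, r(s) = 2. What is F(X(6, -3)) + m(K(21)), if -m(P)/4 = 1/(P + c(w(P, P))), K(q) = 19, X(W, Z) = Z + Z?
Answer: -255094/773 ≈ -330.01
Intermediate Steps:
X(W, Z) = 2*Z
w(T, B) = B**2
c(a) = 32 + 2*a (c(a) = 2*(a + 16) = 2*(16 + a) = 32 + 2*a)
m(P) = -4/(32 + P + 2*P**2) (m(P) = -4/(P + (32 + 2*P**2)) = -4/(32 + P + 2*P**2))
F(X(6, -3)) + m(K(21)) = -330 - 4/(32 + 19 + 2*19**2) = -330 - 4/(32 + 19 + 2*361) = -330 - 4/(32 + 19 + 722) = -330 - 4/773 = -255094/773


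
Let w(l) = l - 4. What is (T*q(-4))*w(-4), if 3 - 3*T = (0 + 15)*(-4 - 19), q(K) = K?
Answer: 3712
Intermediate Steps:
w(l) = -4 + l
T = 116 (T = 1 - (0 + 15)*(-4 - 19)/3 = 1 - 5*(-23) = 1 - ⅓*(-345) = 1 + 115 = 116)
(T*q(-4))*w(-4) = (116*(-4))*(-4 - 4) = -464*(-8) = 3712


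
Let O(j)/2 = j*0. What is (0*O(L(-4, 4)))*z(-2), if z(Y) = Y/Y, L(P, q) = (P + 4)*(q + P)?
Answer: 0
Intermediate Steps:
L(P, q) = (4 + P)*(P + q)
z(Y) = 1
O(j) = 0 (O(j) = 2*(j*0) = 2*0 = 0)
(0*O(L(-4, 4)))*z(-2) = (0*0)*1 = 0*1 = 0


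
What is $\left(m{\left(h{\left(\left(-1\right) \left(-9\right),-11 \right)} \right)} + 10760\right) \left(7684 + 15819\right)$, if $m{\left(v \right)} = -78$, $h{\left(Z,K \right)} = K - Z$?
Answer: $251059046$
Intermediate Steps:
$\left(m{\left(h{\left(\left(-1\right) \left(-9\right),-11 \right)} \right)} + 10760\right) \left(7684 + 15819\right) = \left(-78 + 10760\right) \left(7684 + 15819\right) = 10682 \cdot 23503 = 251059046$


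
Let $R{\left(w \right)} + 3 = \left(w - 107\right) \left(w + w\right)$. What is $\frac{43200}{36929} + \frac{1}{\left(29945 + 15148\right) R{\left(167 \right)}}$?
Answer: $\frac{39032428688129}{33366401797689} \approx 1.1698$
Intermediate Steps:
$R{\left(w \right)} = -3 + 2 w \left(-107 + w\right)$ ($R{\left(w \right)} = -3 + \left(w - 107\right) \left(w + w\right) = -3 + \left(-107 + w\right) 2 w = -3 + 2 w \left(-107 + w\right)$)
$\frac{43200}{36929} + \frac{1}{\left(29945 + 15148\right) R{\left(167 \right)}} = \frac{43200}{36929} + \frac{1}{\left(29945 + 15148\right) \left(-3 - 35738 + 2 \cdot 167^{2}\right)} = 43200 \cdot \frac{1}{36929} + \frac{1}{45093 \left(-3 - 35738 + 2 \cdot 27889\right)} = \frac{43200}{36929} + \frac{1}{45093 \left(-3 - 35738 + 55778\right)} = \frac{43200}{36929} + \frac{1}{45093 \cdot 20037} = \frac{43200}{36929} + \frac{1}{45093} \cdot \frac{1}{20037} = \frac{43200}{36929} + \frac{1}{903528441} = \frac{39032428688129}{33366401797689}$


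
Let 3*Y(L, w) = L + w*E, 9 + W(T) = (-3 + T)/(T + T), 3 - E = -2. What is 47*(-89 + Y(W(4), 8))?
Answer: -29563/8 ≈ -3695.4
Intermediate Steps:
E = 5 (E = 3 - 1*(-2) = 3 + 2 = 5)
W(T) = -9 + (-3 + T)/(2*T) (W(T) = -9 + (-3 + T)/(T + T) = -9 + (-3 + T)/((2*T)) = -9 + (-3 + T)*(1/(2*T)) = -9 + (-3 + T)/(2*T))
Y(L, w) = L/3 + 5*w/3 (Y(L, w) = (L + w*5)/3 = (L + 5*w)/3 = L/3 + 5*w/3)
47*(-89 + Y(W(4), 8)) = 47*(-89 + (((½)*(-3 - 17*4)/4)/3 + (5/3)*8)) = 47*(-89 + (((½)*(¼)*(-3 - 68))/3 + 40/3)) = 47*(-89 + (((½)*(¼)*(-71))/3 + 40/3)) = 47*(-89 + ((⅓)*(-71/8) + 40/3)) = 47*(-89 + (-71/24 + 40/3)) = 47*(-89 + 83/8) = 47*(-629/8) = -29563/8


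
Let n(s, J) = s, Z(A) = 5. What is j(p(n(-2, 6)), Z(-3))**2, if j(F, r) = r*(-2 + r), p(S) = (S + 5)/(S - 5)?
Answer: 225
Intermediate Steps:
p(S) = (5 + S)/(-5 + S)
j(p(n(-2, 6)), Z(-3))**2 = (5*(-2 + 5))**2 = (5*3)**2 = 15**2 = 225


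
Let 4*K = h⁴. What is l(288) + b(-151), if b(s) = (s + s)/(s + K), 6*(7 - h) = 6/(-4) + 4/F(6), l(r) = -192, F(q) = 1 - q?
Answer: -5907335040192/30685830001 ≈ -192.51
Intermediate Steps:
h = 443/60 (h = 7 - (6/(-4) + 4/(1 - 1*6))/6 = 7 - (6*(-¼) + 4/(1 - 6))/6 = 7 - (-3/2 + 4/(-5))/6 = 7 - (-3/2 + 4*(-⅕))/6 = 7 - (-3/2 - ⅘)/6 = 7 - ⅙*(-23/10) = 7 + 23/60 = 443/60 ≈ 7.3833)
K = 38513670001/51840000 (K = (443/60)⁴/4 = (¼)*(38513670001/12960000) = 38513670001/51840000 ≈ 742.93)
b(s) = 2*s/(38513670001/51840000 + s) (b(s) = (s + s)/(s + 38513670001/51840000) = (2*s)/(38513670001/51840000 + s) = 2*s/(38513670001/51840000 + s))
l(288) + b(-151) = -192 + 103680000*(-151)/(38513670001 + 51840000*(-151)) = -192 + 103680000*(-151)/(38513670001 - 7827840000) = -192 + 103680000*(-151)/30685830001 = -192 + 103680000*(-151)*(1/30685830001) = -192 - 15655680000/30685830001 = -5907335040192/30685830001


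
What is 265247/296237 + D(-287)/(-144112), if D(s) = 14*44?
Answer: 4755349209/5336413318 ≈ 0.89111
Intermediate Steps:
D(s) = 616
265247/296237 + D(-287)/(-144112) = 265247/296237 + 616/(-144112) = 265247*(1/296237) + 616*(-1/144112) = 265247/296237 - 77/18014 = 4755349209/5336413318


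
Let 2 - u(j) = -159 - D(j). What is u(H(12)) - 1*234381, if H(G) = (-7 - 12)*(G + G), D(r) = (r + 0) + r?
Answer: -235132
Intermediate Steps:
D(r) = 2*r (D(r) = r + r = 2*r)
H(G) = -38*G
u(j) = 161 + 2*j (u(j) = 2 - (-159 - 2*j) = 2 + (159 + 2*j) = 161 + 2*j)
u(H(12)) - 1*234381 = (161 + 2*(-38*12)) - 1*234381 = (161 + 2*(-456)) - 234381 = (161 - 912) - 234381 = -751 - 234381 = -235132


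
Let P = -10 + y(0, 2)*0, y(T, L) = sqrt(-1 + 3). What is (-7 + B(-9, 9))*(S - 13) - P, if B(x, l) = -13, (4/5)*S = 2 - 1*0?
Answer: 220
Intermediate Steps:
S = 5/2 (S = 5*(2 - 1*0)/4 = 5*(2 + 0)/4 = (5/4)*2 = 5/2 ≈ 2.5000)
y(T, L) = sqrt(2)
P = -10 (P = -10 + sqrt(2)*0 = -10 + 0 = -10)
(-7 + B(-9, 9))*(S - 13) - P = (-7 - 13)*(5/2 - 13) - 1*(-10) = -20*(-21/2) + 10 = 210 + 10 = 220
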